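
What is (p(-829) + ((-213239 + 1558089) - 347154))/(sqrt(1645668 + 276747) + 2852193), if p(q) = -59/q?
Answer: 786340143671433/2247972492028462 - 275696681*sqrt(1922415)/2247972492028462 ≈ 0.34963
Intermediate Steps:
(p(-829) + ((-213239 + 1558089) - 347154))/(sqrt(1645668 + 276747) + 2852193) = (-59/(-829) + ((-213239 + 1558089) - 347154))/(sqrt(1645668 + 276747) + 2852193) = (-59*(-1/829) + (1344850 - 347154))/(sqrt(1922415) + 2852193) = (59/829 + 997696)/(2852193 + sqrt(1922415)) = 827090043/(829*(2852193 + sqrt(1922415)))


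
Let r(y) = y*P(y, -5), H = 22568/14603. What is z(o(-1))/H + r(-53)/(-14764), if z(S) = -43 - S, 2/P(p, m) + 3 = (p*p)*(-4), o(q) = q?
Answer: -1817335317259/66870836188 ≈ -27.177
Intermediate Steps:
P(p, m) = 2/(-3 - 4*p²) (P(p, m) = 2/(-3 + (p*p)*(-4)) = 2/(-3 + p²*(-4)) = 2/(-3 - 4*p²))
H = 22568/14603 (H = 22568*(1/14603) = 22568/14603 ≈ 1.5454)
r(y) = -2*y/(3 + 4*y²) (r(y) = y*(-2/(3 + 4*y²)) = -2*y/(3 + 4*y²))
z(o(-1))/H + r(-53)/(-14764) = (-43 - 1*(-1))/(22568/14603) - 2*(-53)/(3 + 4*(-53)²)/(-14764) = (-43 + 1)*(14603/22568) - 2*(-53)/(3 + 4*2809)*(-1/14764) = -42*14603/22568 - 2*(-53)/(3 + 11236)*(-1/14764) = -43809/1612 - 2*(-53)/11239*(-1/14764) = -43809/1612 - 2*(-53)*1/11239*(-1/14764) = -43809/1612 + (106/11239)*(-1/14764) = -43809/1612 - 53/82966298 = -1817335317259/66870836188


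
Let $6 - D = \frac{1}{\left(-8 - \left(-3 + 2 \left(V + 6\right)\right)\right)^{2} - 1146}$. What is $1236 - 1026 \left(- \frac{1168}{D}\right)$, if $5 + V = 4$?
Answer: $\frac{1110528300}{5527} \approx 2.0093 \cdot 10^{5}$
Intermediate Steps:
$V = -1$ ($V = -5 + 4 = -1$)
$D = \frac{5527}{921}$ ($D = 6 - \frac{1}{\left(-8 + \left(- 2 \left(-1 + 6\right) + 3\right)\right)^{2} - 1146} = 6 - \frac{1}{\left(-8 + \left(\left(-2\right) 5 + 3\right)\right)^{2} - 1146} = 6 - \frac{1}{\left(-8 + \left(-10 + 3\right)\right)^{2} - 1146} = 6 - \frac{1}{\left(-8 - 7\right)^{2} - 1146} = 6 - \frac{1}{\left(-15\right)^{2} - 1146} = 6 - \frac{1}{225 - 1146} = 6 - \frac{1}{-921} = 6 - - \frac{1}{921} = 6 + \frac{1}{921} = \frac{5527}{921} \approx 6.0011$)
$1236 - 1026 \left(- \frac{1168}{D}\right) = 1236 - 1026 \left(- \frac{1168}{\frac{5527}{921}}\right) = 1236 - 1026 \left(\left(-1168\right) \frac{921}{5527}\right) = 1236 - - \frac{1103696928}{5527} = 1236 + \frac{1103696928}{5527} = \frac{1110528300}{5527}$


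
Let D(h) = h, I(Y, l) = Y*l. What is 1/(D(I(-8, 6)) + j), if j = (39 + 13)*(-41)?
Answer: -1/2180 ≈ -0.00045872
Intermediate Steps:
j = -2132 (j = 52*(-41) = -2132)
1/(D(I(-8, 6)) + j) = 1/(-8*6 - 2132) = 1/(-48 - 2132) = 1/(-2180) = -1/2180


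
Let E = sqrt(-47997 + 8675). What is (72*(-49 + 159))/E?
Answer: -3960*I*sqrt(39322)/19661 ≈ -39.94*I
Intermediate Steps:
E = I*sqrt(39322) (E = sqrt(-39322) = I*sqrt(39322) ≈ 198.3*I)
(72*(-49 + 159))/E = (72*(-49 + 159))/((I*sqrt(39322))) = (72*110)*(-I*sqrt(39322)/39322) = 7920*(-I*sqrt(39322)/39322) = -3960*I*sqrt(39322)/19661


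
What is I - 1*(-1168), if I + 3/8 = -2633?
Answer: -11723/8 ≈ -1465.4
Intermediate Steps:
I = -21067/8 (I = -3/8 - 2633 = -21067/8 ≈ -2633.4)
I - 1*(-1168) = -21067/8 - 1*(-1168) = -21067/8 + 1168 = -11723/8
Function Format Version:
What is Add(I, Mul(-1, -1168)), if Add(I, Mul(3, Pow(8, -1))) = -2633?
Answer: Rational(-11723, 8) ≈ -1465.4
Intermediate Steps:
I = Rational(-21067, 8) (I = Add(Rational(-3, 8), -2633) = Rational(-21067, 8) ≈ -2633.4)
Add(I, Mul(-1, -1168)) = Add(Rational(-21067, 8), Mul(-1, -1168)) = Add(Rational(-21067, 8), 1168) = Rational(-11723, 8)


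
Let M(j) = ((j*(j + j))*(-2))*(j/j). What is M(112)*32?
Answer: -1605632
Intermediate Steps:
M(j) = -4*j² (M(j) = ((j*(2*j))*(-2))*1 = ((2*j²)*(-2))*1 = -4*j²*1 = -4*j²)
M(112)*32 = -4*112²*32 = -4*12544*32 = -50176*32 = -1605632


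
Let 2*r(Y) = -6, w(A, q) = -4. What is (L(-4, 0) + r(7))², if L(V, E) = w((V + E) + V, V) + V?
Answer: 121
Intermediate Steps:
L(V, E) = -4 + V
r(Y) = -3 (r(Y) = (½)*(-6) = -3)
(L(-4, 0) + r(7))² = ((-4 - 4) - 3)² = (-8 - 3)² = (-11)² = 121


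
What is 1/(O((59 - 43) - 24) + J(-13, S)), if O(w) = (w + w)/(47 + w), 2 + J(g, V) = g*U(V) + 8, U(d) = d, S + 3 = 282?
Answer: -39/141235 ≈ -0.00027614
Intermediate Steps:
S = 279 (S = -3 + 282 = 279)
J(g, V) = 6 + V*g (J(g, V) = -2 + (g*V + 8) = -2 + (V*g + 8) = -2 + (8 + V*g) = 6 + V*g)
O(w) = 2*w/(47 + w) (O(w) = (2*w)/(47 + w) = 2*w/(47 + w))
1/(O((59 - 43) - 24) + J(-13, S)) = 1/(2*((59 - 43) - 24)/(47 + ((59 - 43) - 24)) + (6 + 279*(-13))) = 1/(2*(16 - 24)/(47 + (16 - 24)) + (6 - 3627)) = 1/(2*(-8)/(47 - 8) - 3621) = 1/(2*(-8)/39 - 3621) = 1/(2*(-8)*(1/39) - 3621) = 1/(-16/39 - 3621) = 1/(-141235/39) = -39/141235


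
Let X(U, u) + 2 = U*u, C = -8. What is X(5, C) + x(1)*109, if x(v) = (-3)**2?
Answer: 939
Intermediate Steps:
x(v) = 9
X(U, u) = -2 + U*u
X(5, C) + x(1)*109 = (-2 + 5*(-8)) + 9*109 = (-2 - 40) + 981 = -42 + 981 = 939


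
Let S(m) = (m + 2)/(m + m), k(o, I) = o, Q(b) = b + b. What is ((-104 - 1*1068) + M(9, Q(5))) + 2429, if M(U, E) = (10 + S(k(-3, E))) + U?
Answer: 7657/6 ≈ 1276.2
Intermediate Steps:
Q(b) = 2*b
S(m) = (2 + m)/(2*m) (S(m) = (2 + m)/((2*m)) = (2 + m)*(1/(2*m)) = (2 + m)/(2*m))
M(U, E) = 61/6 + U (M(U, E) = (10 + (½)*(2 - 3)/(-3)) + U = (10 + (½)*(-⅓)*(-1)) + U = (10 + ⅙) + U = 61/6 + U)
((-104 - 1*1068) + M(9, Q(5))) + 2429 = ((-104 - 1*1068) + (61/6 + 9)) + 2429 = ((-104 - 1068) + 115/6) + 2429 = (-1172 + 115/6) + 2429 = -6917/6 + 2429 = 7657/6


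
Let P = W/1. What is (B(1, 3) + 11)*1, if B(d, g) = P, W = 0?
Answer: 11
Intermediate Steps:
P = 0 (P = 0/1 = 0*1 = 0)
B(d, g) = 0
(B(1, 3) + 11)*1 = (0 + 11)*1 = 11*1 = 11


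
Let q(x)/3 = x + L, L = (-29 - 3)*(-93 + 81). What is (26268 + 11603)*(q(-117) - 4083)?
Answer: -124292622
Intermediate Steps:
L = 384 (L = -32*(-12) = 384)
q(x) = 1152 + 3*x (q(x) = 3*(x + 384) = 3*(384 + x) = 1152 + 3*x)
(26268 + 11603)*(q(-117) - 4083) = (26268 + 11603)*((1152 + 3*(-117)) - 4083) = 37871*((1152 - 351) - 4083) = 37871*(801 - 4083) = 37871*(-3282) = -124292622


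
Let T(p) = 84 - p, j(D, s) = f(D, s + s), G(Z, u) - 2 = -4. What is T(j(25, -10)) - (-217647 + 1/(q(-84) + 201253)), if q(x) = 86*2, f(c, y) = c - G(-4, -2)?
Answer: 43851028199/201425 ≈ 2.1770e+5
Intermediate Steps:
G(Z, u) = -2 (G(Z, u) = 2 - 4 = -2)
f(c, y) = 2 + c (f(c, y) = c - 1*(-2) = c + 2 = 2 + c)
j(D, s) = 2 + D
q(x) = 172
T(j(25, -10)) - (-217647 + 1/(q(-84) + 201253)) = (84 - (2 + 25)) - (-217647 + 1/(172 + 201253)) = (84 - 1*27) - (-217647 + 1/201425) = (84 - 27) - (-217647 + 1/201425) = 57 - 1*(-43839546974/201425) = 57 + 43839546974/201425 = 43851028199/201425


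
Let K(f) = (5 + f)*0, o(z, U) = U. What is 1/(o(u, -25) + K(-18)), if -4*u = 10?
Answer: -1/25 ≈ -0.040000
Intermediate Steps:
u = -5/2 (u = -¼*10 = -5/2 ≈ -2.5000)
K(f) = 0
1/(o(u, -25) + K(-18)) = 1/(-25 + 0) = 1/(-25) = -1/25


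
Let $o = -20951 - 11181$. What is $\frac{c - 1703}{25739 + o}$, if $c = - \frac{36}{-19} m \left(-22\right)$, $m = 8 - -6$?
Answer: $\frac{43445}{121467} \approx 0.35767$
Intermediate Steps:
$m = 14$ ($m = 8 + 6 = 14$)
$c = - \frac{11088}{19}$ ($c = - \frac{36}{-19} \cdot 14 \left(-22\right) = \left(-36\right) \left(- \frac{1}{19}\right) 14 \left(-22\right) = \frac{36}{19} \cdot 14 \left(-22\right) = \frac{504}{19} \left(-22\right) = - \frac{11088}{19} \approx -583.58$)
$o = -32132$ ($o = -20951 - 11181 = -32132$)
$\frac{c - 1703}{25739 + o} = \frac{- \frac{11088}{19} - 1703}{25739 - 32132} = - \frac{43445}{19 \left(-6393\right)} = \left(- \frac{43445}{19}\right) \left(- \frac{1}{6393}\right) = \frac{43445}{121467}$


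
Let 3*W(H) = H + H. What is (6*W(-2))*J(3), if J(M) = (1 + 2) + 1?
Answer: -32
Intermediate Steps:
W(H) = 2*H/3 (W(H) = (H + H)/3 = (2*H)/3 = 2*H/3)
J(M) = 4 (J(M) = 3 + 1 = 4)
(6*W(-2))*J(3) = (6*((⅔)*(-2)))*4 = (6*(-4/3))*4 = -8*4 = -32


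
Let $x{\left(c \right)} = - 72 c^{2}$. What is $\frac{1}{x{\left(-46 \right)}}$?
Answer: $- \frac{1}{152352} \approx -6.5637 \cdot 10^{-6}$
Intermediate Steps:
$\frac{1}{x{\left(-46 \right)}} = \frac{1}{\left(-72\right) \left(-46\right)^{2}} = \frac{1}{\left(-72\right) 2116} = \frac{1}{-152352} = - \frac{1}{152352}$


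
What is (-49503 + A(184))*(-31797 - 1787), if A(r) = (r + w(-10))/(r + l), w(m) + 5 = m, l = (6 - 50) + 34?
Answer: 144635423576/87 ≈ 1.6625e+9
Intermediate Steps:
l = -10 (l = -44 + 34 = -10)
w(m) = -5 + m
A(r) = (-15 + r)/(-10 + r) (A(r) = (r + (-5 - 10))/(r - 10) = (r - 15)/(-10 + r) = (-15 + r)/(-10 + r))
(-49503 + A(184))*(-31797 - 1787) = (-49503 + (-15 + 184)/(-10 + 184))*(-31797 - 1787) = (-49503 + 169/174)*(-33584) = -8613353/174*(-33584) = 144635423576/87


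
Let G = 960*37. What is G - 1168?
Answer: 34352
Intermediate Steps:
G = 35520
G - 1168 = 35520 - 1168 = 34352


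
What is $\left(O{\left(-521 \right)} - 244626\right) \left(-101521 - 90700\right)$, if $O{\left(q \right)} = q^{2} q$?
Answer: $27231062354527$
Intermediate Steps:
$O{\left(q \right)} = q^{3}$
$\left(O{\left(-521 \right)} - 244626\right) \left(-101521 - 90700\right) = \left(\left(-521\right)^{3} - 244626\right) \left(-101521 - 90700\right) = \left(-141420761 - 244626\right) \left(-192221\right) = \left(-141665387\right) \left(-192221\right) = 27231062354527$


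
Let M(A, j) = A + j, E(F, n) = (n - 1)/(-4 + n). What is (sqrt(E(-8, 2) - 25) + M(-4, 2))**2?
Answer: (4 - I*sqrt(102))**2/4 ≈ -21.5 - 20.199*I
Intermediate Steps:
E(F, n) = (-1 + n)/(-4 + n)
(sqrt(E(-8, 2) - 25) + M(-4, 2))**2 = (sqrt((-1 + 2)/(-4 + 2) - 25) + (-4 + 2))**2 = (sqrt(1/(-2) - 25) - 2)**2 = (sqrt(-1/2*1 - 25) - 2)**2 = (sqrt(-1/2 - 25) - 2)**2 = (sqrt(-51/2) - 2)**2 = (I*sqrt(102)/2 - 2)**2 = (-2 + I*sqrt(102)/2)**2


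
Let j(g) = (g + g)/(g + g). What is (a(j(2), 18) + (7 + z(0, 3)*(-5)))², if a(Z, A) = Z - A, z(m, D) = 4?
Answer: 900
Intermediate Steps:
j(g) = 1 (j(g) = (2*g)/((2*g)) = (2*g)*(1/(2*g)) = 1)
(a(j(2), 18) + (7 + z(0, 3)*(-5)))² = ((1 - 1*18) + (7 + 4*(-5)))² = ((1 - 18) + (7 - 20))² = (-17 - 13)² = (-30)² = 900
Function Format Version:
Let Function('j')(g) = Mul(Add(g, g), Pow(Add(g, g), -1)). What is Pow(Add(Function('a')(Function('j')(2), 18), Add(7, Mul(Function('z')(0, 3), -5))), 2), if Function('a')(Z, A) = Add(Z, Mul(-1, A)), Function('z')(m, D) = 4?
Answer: 900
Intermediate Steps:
Function('j')(g) = 1 (Function('j')(g) = Mul(Mul(2, g), Pow(Mul(2, g), -1)) = Mul(Mul(2, g), Mul(Rational(1, 2), Pow(g, -1))) = 1)
Pow(Add(Function('a')(Function('j')(2), 18), Add(7, Mul(Function('z')(0, 3), -5))), 2) = Pow(Add(Add(1, Mul(-1, 18)), Add(7, Mul(4, -5))), 2) = Pow(Add(Add(1, -18), Add(7, -20)), 2) = Pow(Add(-17, -13), 2) = Pow(-30, 2) = 900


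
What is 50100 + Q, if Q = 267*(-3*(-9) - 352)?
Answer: -36675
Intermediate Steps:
Q = -86775 (Q = 267*(27 - 352) = 267*(-325) = -86775)
50100 + Q = 50100 - 86775 = -36675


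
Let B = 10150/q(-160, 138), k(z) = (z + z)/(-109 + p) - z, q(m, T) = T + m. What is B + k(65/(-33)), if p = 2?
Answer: -1621990/3531 ≈ -459.36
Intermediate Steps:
k(z) = -109*z/107 (k(z) = (z + z)/(-109 + 2) - z = (2*z)/(-107) - z = (2*z)*(-1/107) - z = -2*z/107 - z = -109*z/107)
B = -5075/11 (B = 10150/(138 - 160) = 10150/(-22) = 10150*(-1/22) = -5075/11 ≈ -461.36)
B + k(65/(-33)) = -5075/11 - 7085/(107*(-33)) = -5075/11 - 7085*(-1)/(107*33) = -5075/11 - 109/107*(-65/33) = -5075/11 + 7085/3531 = -1621990/3531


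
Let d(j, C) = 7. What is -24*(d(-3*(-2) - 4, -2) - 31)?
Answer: 576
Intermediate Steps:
-24*(d(-3*(-2) - 4, -2) - 31) = -24*(7 - 31) = -24*(-24) = 576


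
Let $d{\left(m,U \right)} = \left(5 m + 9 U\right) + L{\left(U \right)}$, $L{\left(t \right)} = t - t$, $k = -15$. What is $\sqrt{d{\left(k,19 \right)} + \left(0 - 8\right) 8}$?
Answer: $4 \sqrt{2} \approx 5.6569$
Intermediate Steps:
$L{\left(t \right)} = 0$
$d{\left(m,U \right)} = 5 m + 9 U$ ($d{\left(m,U \right)} = \left(5 m + 9 U\right) + 0 = 5 m + 9 U$)
$\sqrt{d{\left(k,19 \right)} + \left(0 - 8\right) 8} = \sqrt{\left(5 \left(-15\right) + 9 \cdot 19\right) + \left(0 - 8\right) 8} = \sqrt{\left(-75 + 171\right) - 64} = \sqrt{96 - 64} = \sqrt{32} = 4 \sqrt{2}$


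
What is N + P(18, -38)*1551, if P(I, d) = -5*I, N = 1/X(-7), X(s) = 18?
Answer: -2512619/18 ≈ -1.3959e+5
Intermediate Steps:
N = 1/18 ≈ 0.055556
N + P(18, -38)*1551 = 1/18 - 5*18*1551 = 1/18 - 90*1551 = 1/18 - 139590 = -2512619/18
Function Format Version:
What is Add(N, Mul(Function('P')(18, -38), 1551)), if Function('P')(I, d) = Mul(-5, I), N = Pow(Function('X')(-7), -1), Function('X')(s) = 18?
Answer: Rational(-2512619, 18) ≈ -1.3959e+5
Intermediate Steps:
N = Rational(1, 18) (N = Pow(18, -1) = Rational(1, 18) ≈ 0.055556)
Add(N, Mul(Function('P')(18, -38), 1551)) = Add(Rational(1, 18), Mul(Mul(-5, 18), 1551)) = Add(Rational(1, 18), Mul(-90, 1551)) = Add(Rational(1, 18), -139590) = Rational(-2512619, 18)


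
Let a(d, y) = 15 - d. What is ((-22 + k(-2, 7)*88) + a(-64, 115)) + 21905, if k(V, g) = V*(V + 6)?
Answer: 21258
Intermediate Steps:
k(V, g) = V*(6 + V)
((-22 + k(-2, 7)*88) + a(-64, 115)) + 21905 = ((-22 - 2*(6 - 2)*88) + (15 - 1*(-64))) + 21905 = ((-22 - 2*4*88) + (15 + 64)) + 21905 = ((-22 - 8*88) + 79) + 21905 = ((-22 - 704) + 79) + 21905 = (-726 + 79) + 21905 = -647 + 21905 = 21258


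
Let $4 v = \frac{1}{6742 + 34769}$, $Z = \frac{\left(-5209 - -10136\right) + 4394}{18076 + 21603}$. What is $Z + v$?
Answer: $\frac{1547735803}{6588459876} \approx 0.23492$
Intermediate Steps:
$Z = \frac{9321}{39679}$ ($Z = \frac{\left(-5209 + 10136\right) + 4394}{39679} = \left(4927 + 4394\right) \frac{1}{39679} = 9321 \cdot \frac{1}{39679} = \frac{9321}{39679} \approx 0.23491$)
$v = \frac{1}{166044}$ ($v = \frac{1}{4 \left(6742 + 34769\right)} = \frac{1}{4 \cdot 41511} = \frac{1}{4} \cdot \frac{1}{41511} = \frac{1}{166044} \approx 6.0225 \cdot 10^{-6}$)
$Z + v = \frac{9321}{39679} + \frac{1}{166044} = \frac{1547735803}{6588459876}$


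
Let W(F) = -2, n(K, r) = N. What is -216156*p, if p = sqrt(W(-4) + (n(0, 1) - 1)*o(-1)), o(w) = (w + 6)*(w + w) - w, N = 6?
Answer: -216156*I*sqrt(47) ≈ -1.4819e+6*I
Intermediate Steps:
n(K, r) = 6
o(w) = -w + 2*w*(6 + w) (o(w) = (6 + w)*(2*w) - w = 2*w*(6 + w) - w = -w + 2*w*(6 + w))
p = I*sqrt(47) (p = sqrt(-2 + (6 - 1)*(-(11 + 2*(-1)))) = sqrt(-2 + 5*(-(11 - 2))) = sqrt(-2 + 5*(-1*9)) = sqrt(-2 + 5*(-9)) = sqrt(-2 - 45) = sqrt(-47) = I*sqrt(47) ≈ 6.8557*I)
-216156*p = -216156*I*sqrt(47)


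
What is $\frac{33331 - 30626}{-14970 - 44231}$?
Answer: $- \frac{2705}{59201} \approx -0.045692$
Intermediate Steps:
$\frac{33331 - 30626}{-14970 - 44231} = \frac{2705}{-59201} = 2705 \left(- \frac{1}{59201}\right) = - \frac{2705}{59201}$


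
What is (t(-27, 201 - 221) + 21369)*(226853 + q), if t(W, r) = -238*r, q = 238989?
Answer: 12171985618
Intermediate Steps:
(t(-27, 201 - 221) + 21369)*(226853 + q) = (-238*(201 - 221) + 21369)*(226853 + 238989) = (-238*(-20) + 21369)*465842 = (4760 + 21369)*465842 = 26129*465842 = 12171985618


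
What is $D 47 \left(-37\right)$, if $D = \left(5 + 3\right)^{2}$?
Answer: $-111296$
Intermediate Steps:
$D = 64$ ($D = 8^{2} = 64$)
$D 47 \left(-37\right) = 64 \cdot 47 \left(-37\right) = 3008 \left(-37\right) = -111296$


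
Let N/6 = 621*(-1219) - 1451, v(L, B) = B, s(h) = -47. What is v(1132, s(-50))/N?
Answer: 47/4550700 ≈ 1.0328e-5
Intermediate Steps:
N = -4550700 (N = 6*(621*(-1219) - 1451) = 6*(-756999 - 1451) = 6*(-758450) = -4550700)
v(1132, s(-50))/N = -47/(-4550700) = -47*(-1/4550700) = 47/4550700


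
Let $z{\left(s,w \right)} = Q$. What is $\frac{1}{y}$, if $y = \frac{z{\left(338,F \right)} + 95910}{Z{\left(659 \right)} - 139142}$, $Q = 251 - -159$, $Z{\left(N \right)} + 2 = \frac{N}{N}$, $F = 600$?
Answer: $- \frac{139143}{96320} \approx -1.4446$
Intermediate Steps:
$Z{\left(N \right)} = -1$ ($Z{\left(N \right)} = -2 + \frac{N}{N} = -2 + 1 = -1$)
$Q = 410$ ($Q = 251 + 159 = 410$)
$z{\left(s,w \right)} = 410$
$y = - \frac{96320}{139143}$ ($y = \frac{410 + 95910}{-1 - 139142} = \frac{96320}{-139143} = 96320 \left(- \frac{1}{139143}\right) = - \frac{96320}{139143} \approx -0.69224$)
$\frac{1}{y} = \frac{1}{- \frac{96320}{139143}} = - \frac{139143}{96320}$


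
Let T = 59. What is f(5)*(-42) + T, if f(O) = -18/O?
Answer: 1051/5 ≈ 210.20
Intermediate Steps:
f(5)*(-42) + T = -18/5*(-42) + 59 = 756/5 + 59 = 1051/5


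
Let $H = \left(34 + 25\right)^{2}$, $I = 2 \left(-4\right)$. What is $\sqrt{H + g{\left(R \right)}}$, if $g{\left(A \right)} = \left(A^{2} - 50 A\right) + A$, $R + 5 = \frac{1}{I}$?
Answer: $\frac{\sqrt{240537}}{8} \approx 61.306$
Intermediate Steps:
$I = -8$
$R = - \frac{41}{8}$ ($R = -5 + \frac{1}{-8} = -5 - \frac{1}{8} = - \frac{41}{8} \approx -5.125$)
$g{\left(A \right)} = A^{2} - 49 A$
$H = 3481$ ($H = 59^{2} = 3481$)
$\sqrt{H + g{\left(R \right)}} = \sqrt{3481 - \frac{41 \left(-49 - \frac{41}{8}\right)}{8}} = \sqrt{3481 - - \frac{17753}{64}} = \sqrt{3481 + \frac{17753}{64}} = \sqrt{\frac{240537}{64}} = \frac{\sqrt{240537}}{8}$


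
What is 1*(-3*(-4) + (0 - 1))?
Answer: 11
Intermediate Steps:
1*(-3*(-4) + (0 - 1)) = 1*(12 - 1) = 1*11 = 11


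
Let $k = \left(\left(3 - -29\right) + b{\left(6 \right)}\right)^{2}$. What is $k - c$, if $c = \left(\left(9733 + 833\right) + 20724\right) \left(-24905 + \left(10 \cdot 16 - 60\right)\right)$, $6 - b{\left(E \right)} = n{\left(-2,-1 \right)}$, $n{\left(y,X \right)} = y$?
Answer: $776150050$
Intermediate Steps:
$b{\left(E \right)} = 8$ ($b{\left(E \right)} = 6 - -2 = 6 + 2 = 8$)
$c = -776148450$ ($c = \left(10566 + 20724\right) \left(-24905 + \left(160 - 60\right)\right) = 31290 \left(-24905 + 100\right) = 31290 \left(-24805\right) = -776148450$)
$k = 1600$ ($k = \left(\left(3 - -29\right) + 8\right)^{2} = \left(\left(3 + 29\right) + 8\right)^{2} = \left(32 + 8\right)^{2} = 40^{2} = 1600$)
$k - c = 1600 - -776148450 = 1600 + 776148450 = 776150050$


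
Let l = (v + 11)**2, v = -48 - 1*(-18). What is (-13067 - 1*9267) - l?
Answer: -22695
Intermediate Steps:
v = -30 (v = -48 + 18 = -30)
l = 361 (l = (-30 + 11)**2 = (-19)**2 = 361)
(-13067 - 1*9267) - l = (-13067 - 1*9267) - 1*361 = (-13067 - 9267) - 361 = -22334 - 361 = -22695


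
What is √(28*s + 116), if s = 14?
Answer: 2*√127 ≈ 22.539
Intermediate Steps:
√(28*s + 116) = √(28*14 + 116) = √(392 + 116) = √508 = 2*√127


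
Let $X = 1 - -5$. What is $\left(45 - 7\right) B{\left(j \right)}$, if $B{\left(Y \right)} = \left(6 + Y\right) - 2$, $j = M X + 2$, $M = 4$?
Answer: $1140$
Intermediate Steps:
$X = 6$ ($X = 1 + 5 = 6$)
$j = 26$ ($j = 4 \cdot 6 + 2 = 24 + 2 = 26$)
$B{\left(Y \right)} = 4 + Y$
$\left(45 - 7\right) B{\left(j \right)} = \left(45 - 7\right) \left(4 + 26\right) = 38 \cdot 30 = 1140$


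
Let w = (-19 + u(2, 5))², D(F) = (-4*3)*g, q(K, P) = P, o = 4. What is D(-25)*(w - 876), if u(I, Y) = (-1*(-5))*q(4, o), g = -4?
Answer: -42000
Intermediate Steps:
u(I, Y) = 20 (u(I, Y) = -1*(-5)*4 = 5*4 = 20)
D(F) = 48 (D(F) = -4*3*(-4) = -12*(-4) = 48)
w = 1 (w = (-19 + 20)² = 1² = 1)
D(-25)*(w - 876) = 48*(1 - 876) = 48*(-875) = -42000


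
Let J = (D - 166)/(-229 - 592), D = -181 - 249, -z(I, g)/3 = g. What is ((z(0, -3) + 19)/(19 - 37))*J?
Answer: -8344/7389 ≈ -1.1292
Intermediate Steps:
z(I, g) = -3*g
D = -430
J = 596/821 (J = (-430 - 166)/(-229 - 592) = -596/(-821) = -596*(-1/821) = 596/821 ≈ 0.72594)
((z(0, -3) + 19)/(19 - 37))*J = ((-3*(-3) + 19)/(19 - 37))*(596/821) = ((9 + 19)/(-18))*(596/821) = (28*(-1/18))*(596/821) = -14/9*596/821 = -8344/7389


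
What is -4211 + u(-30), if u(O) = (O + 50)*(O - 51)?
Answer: -5831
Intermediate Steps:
u(O) = (-51 + O)*(50 + O) (u(O) = (50 + O)*(-51 + O) = (-51 + O)*(50 + O))
-4211 + u(-30) = -4211 + (-2550 + (-30)**2 - 1*(-30)) = -4211 + (-2550 + 900 + 30) = -4211 - 1620 = -5831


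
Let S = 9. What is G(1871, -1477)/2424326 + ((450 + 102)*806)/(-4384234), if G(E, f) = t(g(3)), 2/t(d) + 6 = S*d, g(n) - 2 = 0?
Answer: -3235832995819/31886437428852 ≈ -0.10148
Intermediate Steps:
g(n) = 2 (g(n) = 2 + 0 = 2)
t(d) = 2/(-6 + 9*d)
G(E, f) = ⅙ (G(E, f) = 2/(3*(-2 + 3*2)) = 2/(3*(-2 + 6)) = (⅔)/4 = (⅔)*(¼) = ⅙)
G(1871, -1477)/2424326 + ((450 + 102)*806)/(-4384234) = (⅙)/2424326 + ((450 + 102)*806)/(-4384234) = (⅙)*(1/2424326) + (552*806)*(-1/4384234) = 1/14545956 + 444912*(-1/4384234) = 1/14545956 - 222456/2192117 = -3235832995819/31886437428852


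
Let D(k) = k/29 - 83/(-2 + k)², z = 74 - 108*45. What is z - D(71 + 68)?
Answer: -2607631070/544301 ≈ -4790.8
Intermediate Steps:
z = -4786 (z = 74 - 4860 = -4786)
D(k) = -83/(-2 + k)² + k/29 (D(k) = k*(1/29) - 83/(-2 + k)² = k/29 - 83/(-2 + k)² = -83/(-2 + k)² + k/29)
z - D(71 + 68) = -4786 - (-83/(-2 + (71 + 68))² + (71 + 68)/29) = -4786 - (-83/(-2 + 139)² + (1/29)*139) = -4786 - (-83/137² + 139/29) = -4786 - (-83*1/18769 + 139/29) = -4786 - (-83/18769 + 139/29) = -4786 - 1*2606484/544301 = -4786 - 2606484/544301 = -2607631070/544301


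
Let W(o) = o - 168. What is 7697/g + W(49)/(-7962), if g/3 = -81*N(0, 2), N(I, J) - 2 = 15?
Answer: -20263975/10963674 ≈ -1.8483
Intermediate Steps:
N(I, J) = 17 (N(I, J) = 2 + 15 = 17)
W(o) = -168 + o
g = -4131 (g = 3*(-81*17) = 3*(-1377) = -4131)
7697/g + W(49)/(-7962) = 7697/(-4131) + (-168 + 49)/(-7962) = 7697*(-1/4131) - 119*(-1/7962) = -7697/4131 + 119/7962 = -20263975/10963674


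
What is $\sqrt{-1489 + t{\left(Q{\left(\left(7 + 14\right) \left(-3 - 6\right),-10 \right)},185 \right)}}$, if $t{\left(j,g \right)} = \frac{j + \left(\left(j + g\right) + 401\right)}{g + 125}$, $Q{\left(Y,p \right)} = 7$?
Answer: $\frac{i \sqrt{1429069}}{31} \approx 38.563 i$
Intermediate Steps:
$t{\left(j,g \right)} = \frac{401 + g + 2 j}{125 + g}$ ($t{\left(j,g \right)} = \frac{j + \left(\left(g + j\right) + 401\right)}{125 + g} = \frac{j + \left(401 + g + j\right)}{125 + g} = \frac{401 + g + 2 j}{125 + g}$)
$\sqrt{-1489 + t{\left(Q{\left(\left(7 + 14\right) \left(-3 - 6\right),-10 \right)},185 \right)}} = \sqrt{-1489 + \frac{401 + 185 + 2 \cdot 7}{125 + 185}} = \sqrt{-1489 + \frac{401 + 185 + 14}{310}} = \sqrt{-1489 + \frac{1}{310} \cdot 600} = \sqrt{-1489 + \frac{60}{31}} = \sqrt{- \frac{46099}{31}} = \frac{i \sqrt{1429069}}{31}$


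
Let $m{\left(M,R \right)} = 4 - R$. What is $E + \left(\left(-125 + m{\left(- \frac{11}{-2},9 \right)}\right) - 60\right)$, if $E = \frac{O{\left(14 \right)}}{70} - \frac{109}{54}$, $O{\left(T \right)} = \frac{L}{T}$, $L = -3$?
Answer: $- \frac{5080891}{26460} \approx -192.02$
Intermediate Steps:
$O{\left(T \right)} = - \frac{3}{T}$
$E = - \frac{53491}{26460}$ ($E = \frac{\left(-3\right) \frac{1}{14}}{70} - \frac{109}{54} = \left(-3\right) \frac{1}{14} \cdot \frac{1}{70} - \frac{109}{54} = \left(- \frac{3}{14}\right) \frac{1}{70} - \frac{109}{54} = - \frac{3}{980} - \frac{109}{54} = - \frac{53491}{26460} \approx -2.0216$)
$E + \left(\left(-125 + m{\left(- \frac{11}{-2},9 \right)}\right) - 60\right) = - \frac{53491}{26460} + \left(\left(-125 + \left(4 - 9\right)\right) - 60\right) = - \frac{53491}{26460} - 190 = - \frac{5080891}{26460}$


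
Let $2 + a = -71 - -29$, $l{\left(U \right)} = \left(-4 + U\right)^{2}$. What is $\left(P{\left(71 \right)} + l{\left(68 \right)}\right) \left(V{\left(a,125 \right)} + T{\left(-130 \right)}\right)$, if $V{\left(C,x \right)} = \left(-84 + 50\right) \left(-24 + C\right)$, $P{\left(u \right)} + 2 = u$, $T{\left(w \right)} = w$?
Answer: $9088030$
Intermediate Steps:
$P{\left(u \right)} = -2 + u$
$a = -44$ ($a = -2 - 42 = -44$)
$V{\left(C,x \right)} = 816 - 34 C$ ($V{\left(C,x \right)} = - 34 \left(-24 + C\right) = 816 - 34 C$)
$\left(P{\left(71 \right)} + l{\left(68 \right)}\right) \left(V{\left(a,125 \right)} + T{\left(-130 \right)}\right) = \left(\left(-2 + 71\right) + \left(-4 + 68\right)^{2}\right) \left(\left(816 - -1496\right) - 130\right) = \left(69 + 64^{2}\right) \left(\left(816 + 1496\right) - 130\right) = \left(69 + 4096\right) \left(2312 - 130\right) = 4165 \cdot 2182 = 9088030$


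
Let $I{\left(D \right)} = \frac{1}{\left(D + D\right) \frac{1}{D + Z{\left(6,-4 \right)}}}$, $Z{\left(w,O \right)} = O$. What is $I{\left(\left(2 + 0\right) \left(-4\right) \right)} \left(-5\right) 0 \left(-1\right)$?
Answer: $0$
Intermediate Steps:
$I{\left(D \right)} = \frac{-4 + D}{2 D}$ ($I{\left(D \right)} = \frac{1}{\left(D + D\right) \frac{1}{D - 4}} = \frac{1}{2 D \frac{1}{-4 + D}} = \frac{-4 + D}{2 D}$)
$I{\left(\left(2 + 0\right) \left(-4\right) \right)} \left(-5\right) 0 \left(-1\right) = \frac{-4 + \left(2 + 0\right) \left(-4\right)}{2 \left(2 + 0\right) \left(-4\right)} \left(-5\right) 0 \left(-1\right) = \frac{-4 + 2 \left(-4\right)}{2 \cdot 2 \left(-4\right)} 0 \left(-1\right) = \frac{-4 - 8}{2 \left(-8\right)} 0 = \frac{1}{2} \left(- \frac{1}{8}\right) \left(-12\right) 0 = \frac{3}{4} \cdot 0 = 0$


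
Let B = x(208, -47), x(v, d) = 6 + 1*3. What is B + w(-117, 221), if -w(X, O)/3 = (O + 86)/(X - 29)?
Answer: 2235/146 ≈ 15.308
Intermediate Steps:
w(X, O) = -3*(86 + O)/(-29 + X) (w(X, O) = -3*(O + 86)/(X - 29) = -3*(86 + O)/(-29 + X))
x(v, d) = 9 (x(v, d) = 6 + 3 = 9)
B = 9
B + w(-117, 221) = 9 + 3*(-86 - 1*221)/(-29 - 117) = 9 + 3*(-86 - 221)/(-146) = 9 + 3*(-1/146)*(-307) = 9 + 921/146 = 2235/146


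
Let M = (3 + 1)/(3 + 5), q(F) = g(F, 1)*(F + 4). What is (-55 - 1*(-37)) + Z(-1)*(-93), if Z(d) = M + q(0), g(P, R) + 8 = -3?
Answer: 8055/2 ≈ 4027.5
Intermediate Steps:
g(P, R) = -11 (g(P, R) = -8 - 3 = -11)
q(F) = -44 - 11*F (q(F) = -11*(F + 4) = -11*(4 + F) = -44 - 11*F)
M = 1/2 (M = 4/8 = 4*(1/8) = 1/2 ≈ 0.50000)
Z(d) = -87/2 (Z(d) = 1/2 + (-44 - 11*0) = 1/2 + (-44 + 0) = 1/2 - 44 = -87/2)
(-55 - 1*(-37)) + Z(-1)*(-93) = (-55 - 1*(-37)) - 87/2*(-93) = (-55 + 37) + 8091/2 = -18 + 8091/2 = 8055/2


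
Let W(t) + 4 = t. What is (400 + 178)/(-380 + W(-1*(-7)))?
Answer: -578/377 ≈ -1.5332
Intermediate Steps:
W(t) = -4 + t
(400 + 178)/(-380 + W(-1*(-7))) = (400 + 178)/(-380 + (-4 - 1*(-7))) = 578/(-380 + (-4 + 7)) = 578/(-380 + 3) = 578/(-377) = 578*(-1/377) = -578/377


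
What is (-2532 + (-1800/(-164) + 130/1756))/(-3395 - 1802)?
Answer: 90749171/187081606 ≈ 0.48508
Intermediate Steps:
(-2532 + (-1800/(-164) + 130/1756))/(-3395 - 1802) = (-2532 + (-1800*(-1/164) + 130*(1/1756)))/(-5197) = (-2532 + (450/41 + 65/878))*(-1/5197) = (-2532 + 397765/35998)*(-1/5197) = -90749171/35998*(-1/5197) = 90749171/187081606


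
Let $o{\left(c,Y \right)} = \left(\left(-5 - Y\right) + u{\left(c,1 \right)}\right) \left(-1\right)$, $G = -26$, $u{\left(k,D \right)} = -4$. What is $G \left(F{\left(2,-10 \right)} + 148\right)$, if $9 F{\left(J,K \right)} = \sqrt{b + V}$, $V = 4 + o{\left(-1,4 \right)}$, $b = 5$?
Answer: $-3848 - \frac{26 \sqrt{22}}{9} \approx -3861.6$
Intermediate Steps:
$o{\left(c,Y \right)} = 9 + Y$ ($o{\left(c,Y \right)} = \left(\left(-5 - Y\right) - 4\right) \left(-1\right) = \left(-9 - Y\right) \left(-1\right) = 9 + Y$)
$V = 17$ ($V = 4 + \left(9 + 4\right) = 4 + 13 = 17$)
$F{\left(J,K \right)} = \frac{\sqrt{22}}{9}$ ($F{\left(J,K \right)} = \frac{\sqrt{5 + 17}}{9} = \frac{\sqrt{22}}{9}$)
$G \left(F{\left(2,-10 \right)} + 148\right) = - 26 \left(\frac{\sqrt{22}}{9} + 148\right) = - 26 \left(148 + \frac{\sqrt{22}}{9}\right) = -3848 - \frac{26 \sqrt{22}}{9}$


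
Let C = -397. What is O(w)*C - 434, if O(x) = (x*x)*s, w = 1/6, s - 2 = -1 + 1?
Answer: -8209/18 ≈ -456.06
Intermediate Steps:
s = 2 (s = 2 + (-1 + 1) = 2 + 0 = 2)
w = ⅙ ≈ 0.16667
O(x) = 2*x² (O(x) = (x*x)*2 = x²*2 = 2*x²)
O(w)*C - 434 = (2*(⅙)²)*(-397) - 434 = (2*(1/36))*(-397) - 434 = (1/18)*(-397) - 434 = -397/18 - 434 = -8209/18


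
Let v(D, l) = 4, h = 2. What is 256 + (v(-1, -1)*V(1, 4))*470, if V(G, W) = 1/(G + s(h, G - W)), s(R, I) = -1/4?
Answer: 8288/3 ≈ 2762.7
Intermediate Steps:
s(R, I) = -1/4 (s(R, I) = -1*1/4 = -1/4)
V(G, W) = 1/(-1/4 + G) (V(G, W) = 1/(G - 1/4) = 1/(-1/4 + G))
256 + (v(-1, -1)*V(1, 4))*470 = 256 + (4*(4/(-1 + 4*1)))*470 = 256 + (4*(4/(-1 + 4)))*470 = 256 + (4*(4/3))*470 = 256 + (16/3)*470 = 256 + 7520/3 = 8288/3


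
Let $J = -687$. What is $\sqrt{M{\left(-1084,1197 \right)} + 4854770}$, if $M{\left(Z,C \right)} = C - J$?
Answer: $\sqrt{4856654} \approx 2203.8$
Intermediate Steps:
$M{\left(Z,C \right)} = 687 + C$ ($M{\left(Z,C \right)} = C - -687 = C + 687 = 687 + C$)
$\sqrt{M{\left(-1084,1197 \right)} + 4854770} = \sqrt{\left(687 + 1197\right) + 4854770} = \sqrt{1884 + 4854770} = \sqrt{4856654}$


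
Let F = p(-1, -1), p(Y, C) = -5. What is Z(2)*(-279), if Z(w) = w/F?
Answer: 558/5 ≈ 111.60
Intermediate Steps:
F = -5
Z(w) = -w/5 (Z(w) = w/(-5) = w*(-⅕) = -w/5)
Z(2)*(-279) = -⅕*2*(-279) = -⅖*(-279) = 558/5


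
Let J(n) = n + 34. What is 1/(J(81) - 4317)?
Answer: -1/4202 ≈ -0.00023798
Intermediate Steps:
J(n) = 34 + n
1/(J(81) - 4317) = 1/((34 + 81) - 4317) = 1/(115 - 4317) = 1/(-4202) = -1/4202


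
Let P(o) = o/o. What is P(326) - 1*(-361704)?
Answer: 361705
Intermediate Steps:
P(o) = 1
P(326) - 1*(-361704) = 1 - 1*(-361704) = 1 + 361704 = 361705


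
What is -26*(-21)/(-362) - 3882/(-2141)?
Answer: 118149/387521 ≈ 0.30488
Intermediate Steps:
-26*(-21)/(-362) - 3882/(-2141) = 546*(-1/362) - 3882*(-1/2141) = -273/181 + 3882/2141 = 118149/387521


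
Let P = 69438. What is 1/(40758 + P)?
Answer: 1/110196 ≈ 9.0747e-6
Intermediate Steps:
1/(40758 + P) = 1/(40758 + 69438) = 1/110196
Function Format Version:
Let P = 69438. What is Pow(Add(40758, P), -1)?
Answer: Rational(1, 110196) ≈ 9.0747e-6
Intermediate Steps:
Pow(Add(40758, P), -1) = Pow(Add(40758, 69438), -1) = Pow(110196, -1) = Rational(1, 110196)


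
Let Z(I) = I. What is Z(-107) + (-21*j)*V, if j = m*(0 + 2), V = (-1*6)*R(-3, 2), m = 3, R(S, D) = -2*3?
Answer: -4643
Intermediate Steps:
R(S, D) = -6
V = 36 (V = -1*6*(-6) = -6*(-6) = 36)
j = 6 (j = 3*(0 + 2) = 3*2 = 6)
Z(-107) + (-21*j)*V = -107 - 21*6*36 = -107 - 126*36 = -107 - 4536 = -4643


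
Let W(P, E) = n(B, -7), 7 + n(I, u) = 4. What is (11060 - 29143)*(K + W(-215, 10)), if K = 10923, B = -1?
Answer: -197466360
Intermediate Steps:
n(I, u) = -3 (n(I, u) = -7 + 4 = -3)
W(P, E) = -3
(11060 - 29143)*(K + W(-215, 10)) = (11060 - 29143)*(10923 - 3) = -18083*10920 = -197466360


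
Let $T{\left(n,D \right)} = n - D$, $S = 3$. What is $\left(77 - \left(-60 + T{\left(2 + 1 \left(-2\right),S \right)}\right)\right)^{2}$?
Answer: $19600$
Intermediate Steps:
$\left(77 - \left(-60 + T{\left(2 + 1 \left(-2\right),S \right)}\right)\right)^{2} = \left(77 - \left(-58 - 3 - 2\right)\right)^{2} = \left(77 + \left(60 - \left(\left(2 - 2\right) - 3\right)\right)\right)^{2} = \left(77 + \left(60 - \left(0 - 3\right)\right)\right)^{2} = \left(77 + \left(60 - -3\right)\right)^{2} = \left(77 + \left(60 + 3\right)\right)^{2} = \left(77 + 63\right)^{2} = 140^{2} = 19600$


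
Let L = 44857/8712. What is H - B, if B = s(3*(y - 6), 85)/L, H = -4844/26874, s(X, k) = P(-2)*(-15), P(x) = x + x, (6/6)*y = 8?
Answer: -7132432294/602743509 ≈ -11.833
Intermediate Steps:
y = 8
P(x) = 2*x
L = 44857/8712 (L = 44857*(1/8712) = 44857/8712 ≈ 5.1489)
s(X, k) = 60 (s(X, k) = (2*(-2))*(-15) = -4*(-15) = 60)
H = -2422/13437 (H = -4844*1/26874 = -2422/13437 ≈ -0.18025)
B = 522720/44857 (B = 60/(44857/8712) = 60*(8712/44857) = 522720/44857 ≈ 11.653)
H - B = -2422/13437 - 1*522720/44857 = -2422/13437 - 522720/44857 = -7132432294/602743509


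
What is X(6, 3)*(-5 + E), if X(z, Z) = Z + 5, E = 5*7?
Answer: 240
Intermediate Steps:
E = 35
X(z, Z) = 5 + Z
X(6, 3)*(-5 + E) = (5 + 3)*(-5 + 35) = 8*30 = 240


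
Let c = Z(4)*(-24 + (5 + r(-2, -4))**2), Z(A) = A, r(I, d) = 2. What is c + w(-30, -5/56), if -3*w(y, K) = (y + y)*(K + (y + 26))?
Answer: 255/14 ≈ 18.214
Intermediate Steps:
w(y, K) = -2*y*(26 + K + y)/3 (w(y, K) = -(y + y)*(K + (y + 26))/3 = -2*y*(K + (26 + y))/3 = -2*y*(26 + K + y)/3)
c = 100 (c = 4*(-24 + (5 + 2)**2) = 4*(-24 + 7**2) = 4*(-24 + 49) = 4*25 = 100)
c + w(-30, -5/56) = 100 - 2/3*(-30)*(26 - 5/56 - 30) = 100 - 2/3*(-30)*(-229/56) = 100 - 1145/14 = 255/14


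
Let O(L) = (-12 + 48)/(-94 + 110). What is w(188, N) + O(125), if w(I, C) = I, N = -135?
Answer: 761/4 ≈ 190.25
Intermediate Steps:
O(L) = 9/4 (O(L) = 36/16 = 36*(1/16) = 9/4)
w(188, N) + O(125) = 188 + 9/4 = 761/4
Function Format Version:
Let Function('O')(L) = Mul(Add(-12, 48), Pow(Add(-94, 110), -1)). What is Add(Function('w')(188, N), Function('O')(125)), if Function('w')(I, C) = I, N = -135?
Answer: Rational(761, 4) ≈ 190.25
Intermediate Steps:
Function('O')(L) = Rational(9, 4) (Function('O')(L) = Mul(36, Pow(16, -1)) = Mul(36, Rational(1, 16)) = Rational(9, 4))
Add(Function('w')(188, N), Function('O')(125)) = Add(188, Rational(9, 4)) = Rational(761, 4)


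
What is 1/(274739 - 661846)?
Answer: -1/387107 ≈ -2.5833e-6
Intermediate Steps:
1/(274739 - 661846) = 1/(-387107) = -1/387107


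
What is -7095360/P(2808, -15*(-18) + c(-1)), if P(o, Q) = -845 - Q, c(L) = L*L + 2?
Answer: 3547680/559 ≈ 6346.5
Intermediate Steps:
c(L) = 2 + L² (c(L) = L² + 2 = 2 + L²)
-7095360/P(2808, -15*(-18) + c(-1)) = -7095360/(-845 - (-15*(-18) + (2 + (-1)²))) = -7095360/(-845 - (270 + (2 + 1))) = -7095360/(-845 - (270 + 3)) = -7095360/(-845 - 1*273) = -7095360/(-845 - 273) = -7095360/(-1118) = -7095360*(-1/1118) = 3547680/559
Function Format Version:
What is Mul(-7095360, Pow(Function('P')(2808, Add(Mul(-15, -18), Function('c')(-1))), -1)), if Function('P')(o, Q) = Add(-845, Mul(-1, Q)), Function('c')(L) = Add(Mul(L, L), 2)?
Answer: Rational(3547680, 559) ≈ 6346.5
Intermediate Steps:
Function('c')(L) = Add(2, Pow(L, 2)) (Function('c')(L) = Add(Pow(L, 2), 2) = Add(2, Pow(L, 2)))
Mul(-7095360, Pow(Function('P')(2808, Add(Mul(-15, -18), Function('c')(-1))), -1)) = Mul(-7095360, Pow(Add(-845, Mul(-1, Add(Mul(-15, -18), Add(2, Pow(-1, 2))))), -1)) = Mul(-7095360, Pow(Add(-845, Mul(-1, Add(270, Add(2, 1)))), -1)) = Mul(-7095360, Pow(Add(-845, Mul(-1, Add(270, 3))), -1)) = Mul(-7095360, Pow(Add(-845, Mul(-1, 273)), -1)) = Mul(-7095360, Pow(Add(-845, -273), -1)) = Mul(-7095360, Pow(-1118, -1)) = Mul(-7095360, Rational(-1, 1118)) = Rational(3547680, 559)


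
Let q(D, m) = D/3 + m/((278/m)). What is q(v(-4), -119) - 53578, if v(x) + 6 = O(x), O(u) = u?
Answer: -44644349/834 ≈ -53530.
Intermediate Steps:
v(x) = -6 + x
q(D, m) = D/3 + m**2/278 (q(D, m) = D*(1/3) + m*(m/278) = D/3 + m**2/278)
q(v(-4), -119) - 53578 = ((-6 - 4)/3 + (1/278)*(-119)**2) - 53578 = ((1/3)*(-10) + (1/278)*14161) - 53578 = (-10/3 + 14161/278) - 53578 = 39703/834 - 53578 = -44644349/834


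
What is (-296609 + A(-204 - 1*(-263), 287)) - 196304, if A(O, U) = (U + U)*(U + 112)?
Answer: -263887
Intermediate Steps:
A(O, U) = 2*U*(112 + U) (A(O, U) = (2*U)*(112 + U) = 2*U*(112 + U))
(-296609 + A(-204 - 1*(-263), 287)) - 196304 = (-296609 + 2*287*(112 + 287)) - 196304 = (-296609 + 2*287*399) - 196304 = (-296609 + 229026) - 196304 = -67583 - 196304 = -263887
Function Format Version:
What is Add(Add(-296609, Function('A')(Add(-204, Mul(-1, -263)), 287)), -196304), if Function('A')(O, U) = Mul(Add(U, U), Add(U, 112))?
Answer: -263887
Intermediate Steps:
Function('A')(O, U) = Mul(2, U, Add(112, U)) (Function('A')(O, U) = Mul(Mul(2, U), Add(112, U)) = Mul(2, U, Add(112, U)))
Add(Add(-296609, Function('A')(Add(-204, Mul(-1, -263)), 287)), -196304) = Add(Add(-296609, Mul(2, 287, Add(112, 287))), -196304) = Add(Add(-296609, Mul(2, 287, 399)), -196304) = Add(Add(-296609, 229026), -196304) = Add(-67583, -196304) = -263887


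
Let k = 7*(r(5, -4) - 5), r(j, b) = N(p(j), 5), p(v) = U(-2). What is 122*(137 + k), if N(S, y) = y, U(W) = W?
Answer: 16714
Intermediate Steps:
p(v) = -2
r(j, b) = 5
k = 0 (k = 7*(5 - 5) = 7*0 = 0)
122*(137 + k) = 122*(137 + 0) = 122*137 = 16714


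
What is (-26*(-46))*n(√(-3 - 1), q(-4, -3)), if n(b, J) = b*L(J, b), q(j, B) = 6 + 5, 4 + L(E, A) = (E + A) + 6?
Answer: -4784 + 31096*I ≈ -4784.0 + 31096.0*I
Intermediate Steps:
L(E, A) = 2 + A + E (L(E, A) = -4 + ((E + A) + 6) = -4 + ((A + E) + 6) = -4 + (6 + A + E) = 2 + A + E)
q(j, B) = 11
n(b, J) = b*(2 + J + b) (n(b, J) = b*(2 + b + J) = b*(2 + J + b))
(-26*(-46))*n(√(-3 - 1), q(-4, -3)) = (-26*(-46))*(√(-3 - 1)*(2 + 11 + √(-3 - 1))) = 1196*(√(-4)*(2 + 11 + √(-4))) = 1196*((2*I)*(2 + 11 + 2*I)) = 1196*((2*I)*(13 + 2*I)) = 1196*(2*I*(13 + 2*I)) = 2392*I*(13 + 2*I)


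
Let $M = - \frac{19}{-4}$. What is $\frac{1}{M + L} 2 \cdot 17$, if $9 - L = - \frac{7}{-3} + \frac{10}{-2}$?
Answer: $\frac{408}{197} \approx 2.0711$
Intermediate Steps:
$M = \frac{19}{4}$ ($M = \left(-19\right) \left(- \frac{1}{4}\right) = \frac{19}{4} \approx 4.75$)
$L = \frac{35}{3}$ ($L = 9 - \left(- \frac{7}{-3} + \frac{10}{-2}\right) = 9 - \left(\left(-7\right) \left(- \frac{1}{3}\right) + 10 \left(- \frac{1}{2}\right)\right) = 9 - \left(\frac{7}{3} - 5\right) = 9 - - \frac{8}{3} = 9 + \frac{8}{3} = \frac{35}{3} \approx 11.667$)
$\frac{1}{M + L} 2 \cdot 17 = \frac{1}{\frac{19}{4} + \frac{35}{3}} \cdot 2 \cdot 17 = \frac{1}{\frac{197}{12}} \cdot 2 \cdot 17 = \frac{12}{197} \cdot 2 \cdot 17 = \frac{24}{197} \cdot 17 = \frac{408}{197}$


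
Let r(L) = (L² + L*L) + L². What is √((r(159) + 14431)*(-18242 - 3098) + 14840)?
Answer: 8*I*√30100505 ≈ 43891.0*I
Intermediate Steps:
r(L) = 3*L² (r(L) = (L² + L²) + L² = 2*L² + L² = 3*L²)
√((r(159) + 14431)*(-18242 - 3098) + 14840) = √((3*159² + 14431)*(-18242 - 3098) + 14840) = √((3*25281 + 14431)*(-21340) + 14840) = √((75843 + 14431)*(-21340) + 14840) = √(90274*(-21340) + 14840) = √(-1926447160 + 14840) = √(-1926432320) = 8*I*√30100505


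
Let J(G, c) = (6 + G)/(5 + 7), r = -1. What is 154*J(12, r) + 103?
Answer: 334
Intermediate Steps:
J(G, c) = ½ + G/12 (J(G, c) = (6 + G)/12 = (6 + G)*(1/12) = ½ + G/12)
154*J(12, r) + 103 = 154*(½ + (1/12)*12) + 103 = 154*(½ + 1) + 103 = 154*(3/2) + 103 = 231 + 103 = 334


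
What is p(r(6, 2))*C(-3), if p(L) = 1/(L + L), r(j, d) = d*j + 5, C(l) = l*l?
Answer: 9/34 ≈ 0.26471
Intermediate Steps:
C(l) = l**2
r(j, d) = 5 + d*j
p(L) = 1/(2*L)
p(r(6, 2))*C(-3) = (1/(2*(5 + 2*6)))*(-3)**2 = (1/(2*(5 + 12)))*9 = ((1/2)/17)*9 = ((1/2)*(1/17))*9 = (1/34)*9 = 9/34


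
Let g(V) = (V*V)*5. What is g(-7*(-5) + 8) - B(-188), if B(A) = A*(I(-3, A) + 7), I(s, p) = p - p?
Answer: 10561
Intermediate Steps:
I(s, p) = 0
g(V) = 5*V² (g(V) = V²*5 = 5*V²)
B(A) = 7*A (B(A) = A*(0 + 7) = A*7 = 7*A)
g(-7*(-5) + 8) - B(-188) = 5*(-7*(-5) + 8)² - 7*(-188) = 5*(35 + 8)² - 1*(-1316) = 5*43² + 1316 = 5*1849 + 1316 = 9245 + 1316 = 10561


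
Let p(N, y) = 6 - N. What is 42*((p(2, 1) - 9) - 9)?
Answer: -588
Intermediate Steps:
42*((p(2, 1) - 9) - 9) = 42*(((6 - 1*2) - 9) - 9) = 42*(((6 - 2) - 9) - 9) = 42*((4 - 9) - 9) = 42*(-5 - 9) = 42*(-14) = -588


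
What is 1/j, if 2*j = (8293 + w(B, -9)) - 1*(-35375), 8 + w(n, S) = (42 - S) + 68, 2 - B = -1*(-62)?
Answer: 2/43779 ≈ 4.5684e-5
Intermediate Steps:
B = -60 (B = 2 - (-1)*(-62) = 2 - 1*62 = 2 - 62 = -60)
w(n, S) = 102 - S (w(n, S) = -8 + ((42 - S) + 68) = -8 + (110 - S) = 102 - S)
j = 43779/2 (j = ((8293 + (102 - 1*(-9))) - 1*(-35375))/2 = ((8293 + (102 + 9)) + 35375)/2 = ((8293 + 111) + 35375)/2 = (8404 + 35375)/2 = (½)*43779 = 43779/2 ≈ 21890.)
1/j = 1/(43779/2) = 2/43779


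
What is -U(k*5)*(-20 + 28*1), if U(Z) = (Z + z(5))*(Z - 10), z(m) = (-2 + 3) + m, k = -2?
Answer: -640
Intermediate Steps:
z(m) = 1 + m
U(Z) = (-10 + Z)*(6 + Z) (U(Z) = (Z + (1 + 5))*(Z - 10) = (Z + 6)*(-10 + Z) = (6 + Z)*(-10 + Z) = (-10 + Z)*(6 + Z))
-U(k*5)*(-20 + 28*1) = -(-60 + (-2*5)**2 - (-8)*5)*(-20 + 28*1) = -(-60 + (-10)**2 - 4*(-10))*(-20 + 28) = -(-60 + 100 + 40)*8 = -80*8 = -1*640 = -640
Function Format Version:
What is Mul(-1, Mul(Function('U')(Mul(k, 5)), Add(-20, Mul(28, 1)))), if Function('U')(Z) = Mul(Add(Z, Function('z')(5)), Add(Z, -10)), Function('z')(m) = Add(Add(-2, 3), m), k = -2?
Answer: -640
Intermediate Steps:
Function('z')(m) = Add(1, m)
Function('U')(Z) = Mul(Add(-10, Z), Add(6, Z)) (Function('U')(Z) = Mul(Add(Z, Add(1, 5)), Add(Z, -10)) = Mul(Add(Z, 6), Add(-10, Z)) = Mul(Add(6, Z), Add(-10, Z)) = Mul(Add(-10, Z), Add(6, Z)))
Mul(-1, Mul(Function('U')(Mul(k, 5)), Add(-20, Mul(28, 1)))) = Mul(-1, Mul(Add(-60, Pow(Mul(-2, 5), 2), Mul(-4, Mul(-2, 5))), Add(-20, Mul(28, 1)))) = Mul(-1, Mul(Add(-60, Pow(-10, 2), Mul(-4, -10)), Add(-20, 28))) = Mul(-1, Mul(Add(-60, 100, 40), 8)) = Mul(-1, Mul(80, 8)) = Mul(-1, 640) = -640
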